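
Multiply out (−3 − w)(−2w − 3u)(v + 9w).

6vw + 54w^2 + 9uv + 81uw + 2vw^2 + 18w^3 + 3uvw + 27uw^2

(−3 − w)(−2w − 3u)(v + 9w)
= (6w + 9u + 2w^2 + 3uw)(v + 9w)    [distributive law]
= 6vw + 54w^2 + 9uv + 81uw + 2vw^2 + 18w^3 + 3uvw + 27uw^2    [distributive law]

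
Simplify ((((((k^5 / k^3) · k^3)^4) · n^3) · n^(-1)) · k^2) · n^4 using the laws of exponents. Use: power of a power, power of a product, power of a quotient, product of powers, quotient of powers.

((((((k^5 / k^3) · k^3)^4) · n^3) · n^(-1)) · k^2) · n^4
= ((((((k^5 / k^3)^4) · ((k^3)^4)) · n^3) · n^(-1)) · k^2) · n^4    [power of a product]
= (((((((k^5)^4) / ((k^3)^4)) · ((k^3)^4)) · n^3) · n^(-1)) · k^2) · n^4    [power of a quotient]
= (((((k^20 / ((k^3)^4)) · ((k^3)^4)) · n^3) · n^(-1)) · k^2) · n^4    [power of a power]
= (((((k^20 / k^12) · ((k^3)^4)) · n^3) · n^(-1)) · k^2) · n^4    [power of a power]
= ((((k^8 · ((k^3)^4)) · n^3) · n^(-1)) · k^2) · n^4    [quotient of powers]
= ((((k^8 · k^12) · n^3) · n^(-1)) · k^2) · n^4    [power of a power]
= (((k^20 · n^3) · n^(-1)) · k^2) · n^4    [product of powers]
= k^22n^6    [product of powers]

k^22n^6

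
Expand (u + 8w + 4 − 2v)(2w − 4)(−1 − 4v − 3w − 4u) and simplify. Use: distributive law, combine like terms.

106uw + 8uvw − 70uw^2 − 8u^2w + 68u − 16uv + 16u^2 + 56w^2 − 52vw^2 − 48w^3 + 72w + 76vw + 16 + 56v + 16v^2w − 32v^2

(u + 8w + 4 − 2v)(2w − 4)(−1 − 4v − 3w − 4u)
= (2uw − 4u + 16w^2 − 32w + 8w − 16 − 4vw + 8v)(−1 − 4v − 3w − 4u)    [distributive law]
= (2uw − 4u + 16w^2 − 24w − 16 − 4vw + 8v)(−1 − 4v − 3w − 4u)    [combine like terms]
= −2uw − 8uvw − 6uw^2 − 8u^2w + 4u + 16uv + 12uw + 16u^2 − 16w^2 − 64vw^2 − 48w^3 − 64uw^2 + 24w + 96vw + 72w^2 + 96uw + 16 + 64v + 48w + 64u + 4vw + 16v^2w + 12vw^2 + 16uvw − 8v − 32v^2 − 24vw − 32uv    [distributive law]
= 106uw + 8uvw − 70uw^2 − 8u^2w + 68u − 16uv + 16u^2 + 56w^2 − 52vw^2 − 48w^3 + 72w + 76vw + 16 + 56v + 16v^2w − 32v^2    [combine like terms]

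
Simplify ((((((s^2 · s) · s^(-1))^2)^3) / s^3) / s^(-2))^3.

s^33

((((((s^2 · s) · s^(-1))^2)^3) / s^3) / s^(-2))^3
= ((((((s^2 · s) · s^(-1))^2)^3) / s^3)^3) / ((s^(-2))^3)    [power of a quotient]
= ((((((s^2 · s) · s^(-1))^2)^3)^3) / ((s^3)^3)) / ((s^(-2))^3)    [power of a quotient]
= (((((s^2 · s) · s^(-1))^2)^9) / ((s^3)^3)) / ((s^(-2))^3)    [power of a power]
= ((((s^2 · s) · s^(-1))^18) / ((s^3)^3)) / ((s^(-2))^3)    [power of a power]
= ((((s^2 · s)^18) · ((s^(-1))^18)) / ((s^3)^3)) / ((s^(-2))^3)    [power of a product]
= (((((s^2)^18) · (s^18)) · ((s^(-1))^18)) / ((s^3)^3)) / ((s^(-2))^3)    [power of a product]
= (((s^36 · (s^18)) · ((s^(-1))^18)) / ((s^3)^3)) / ((s^(-2))^3)    [power of a power]
= ((s^54 · ((s^(-1))^18)) / ((s^3)^3)) / ((s^(-2))^3)    [product of powers]
= ((s^54 · s^(-18)) / ((s^3)^3)) / ((s^(-2))^3)    [power of a power]
= (s^36 / ((s^3)^3)) / ((s^(-2))^3)    [product of powers]
= (s^36 / s^9) / ((s^(-2))^3)    [power of a power]
= s^27 / ((s^(-2))^3)    [quotient of powers]
= s^27 / s^(-6)    [power of a power]
= s^33    [quotient of powers]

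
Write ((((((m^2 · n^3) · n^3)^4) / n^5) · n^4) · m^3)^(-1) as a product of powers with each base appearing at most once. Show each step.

m^(-11)n^(-23)

((((((m^2 · n^3) · n^3)^4) / n^5) · n^4) · m^3)^(-1)
= ((((((m^2 · n^3) · n^3)^4) / n^5) · n^4)^(-1)) · ((m^3)^(-1))    [power of a product]
= ((((((m^2 · n^3) · n^3)^4) / n^5)^(-1)) · ((n^4)^(-1))) · ((m^3)^(-1))    [power of a product]
= ((((((m^2 · n^3) · n^3)^4)^(-1)) / ((n^5)^(-1))) · ((n^4)^(-1))) · ((m^3)^(-1))    [power of a quotient]
= (((((m^2 · n^3) · n^3)^(-4)) / ((n^5)^(-1))) · ((n^4)^(-1))) · ((m^3)^(-1))    [power of a power]
= (((((m^2 · n^3)^(-4)) · ((n^3)^(-4))) / ((n^5)^(-1))) · ((n^4)^(-1))) · ((m^3)^(-1))    [power of a product]
= ((((((m^2)^(-4)) · ((n^3)^(-4))) · ((n^3)^(-4))) / ((n^5)^(-1))) · ((n^4)^(-1))) · ((m^3)^(-1))    [power of a product]
= ((((m^(-8) · ((n^3)^(-4))) · ((n^3)^(-4))) / ((n^5)^(-1))) · ((n^4)^(-1))) · ((m^3)^(-1))    [power of a power]
= ((((m^(-8) · n^(-12)) · ((n^3)^(-4))) / ((n^5)^(-1))) · ((n^4)^(-1))) · ((m^3)^(-1))    [power of a power]
= ((((m^(-8) · n^(-12)) · n^(-12)) / ((n^5)^(-1))) · ((n^4)^(-1))) · ((m^3)^(-1))    [power of a power]
= ((((m^(-8) · n^(-12)) · n^(-12)) / n^(-5)) · ((n^4)^(-1))) · ((m^3)^(-1))    [power of a power]
= ((((m^(-8) · n^(-12)) · n^(-12)) / n^(-5)) · n^(-4)) · ((m^3)^(-1))    [power of a power]
= ((((m^(-8) · n^(-12)) · n^(-12)) / n^(-5)) · n^(-4)) · m^(-3)    [power of a power]
= m^(-11)n^(-23)    [quotient of powers; product of powers]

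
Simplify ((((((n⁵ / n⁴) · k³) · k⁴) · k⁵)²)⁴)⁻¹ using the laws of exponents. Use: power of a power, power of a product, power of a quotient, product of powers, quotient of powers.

k⁻⁹⁶n⁻⁸

((((((n⁵ / n⁴) · k³) · k⁴) · k⁵)²)⁴)⁻¹
= (((((n⁵ / n⁴) · k³) · k⁴) · k⁵)²)⁻⁴    [power of a power]
= ((((n⁵ / n⁴) · k³) · k⁴) · k⁵)⁻⁸    [power of a power]
= ((((n⁵ / n⁴) · k³) · k⁴)⁻⁸) · ((k⁵)⁻⁸)    [power of a product]
= ((((n⁵ / n⁴) · k³)⁻⁸) · ((k⁴)⁻⁸)) · ((k⁵)⁻⁸)    [power of a product]
= ((((n⁵ / n⁴)⁻⁸) · ((k³)⁻⁸)) · ((k⁴)⁻⁸)) · ((k⁵)⁻⁸)    [power of a product]
= (((((n⁵)⁻⁸) / ((n⁴)⁻⁸)) · ((k³)⁻⁸)) · ((k⁴)⁻⁸)) · ((k⁵)⁻⁸)    [power of a quotient]
= (((n⁻⁴⁰ / ((n⁴)⁻⁸)) · ((k³)⁻⁸)) · ((k⁴)⁻⁸)) · ((k⁵)⁻⁸)    [power of a power]
= (((n⁻⁴⁰ / n⁻³²) · ((k³)⁻⁸)) · ((k⁴)⁻⁸)) · ((k⁵)⁻⁸)    [power of a power]
= ((n⁻⁸ · ((k³)⁻⁸)) · ((k⁴)⁻⁸)) · ((k⁵)⁻⁸)    [quotient of powers]
= ((n⁻⁸ · k⁻²⁴) · ((k⁴)⁻⁸)) · ((k⁵)⁻⁸)    [power of a power]
= ((n⁻⁸ · k⁻²⁴) · k⁻³²) · ((k⁵)⁻⁸)    [power of a power]
= ((n⁻⁸ · k⁻²⁴) · k⁻³²) · k⁻⁴⁰    [power of a power]
= k⁻⁹⁶n⁻⁸    [product of powers]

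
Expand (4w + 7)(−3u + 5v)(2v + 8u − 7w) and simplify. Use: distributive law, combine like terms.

136uvw − 96u^2w + 84uw^2 + 40v^2w − 140vw^2 + 238uv − 168u^2 + 147uw + 70v^2 − 245vw

(4w + 7)(−3u + 5v)(2v + 8u − 7w)
= (−12uw + 20vw − 21u + 35v)(2v + 8u − 7w)    [distributive law]
= −24uvw − 96u^2w + 84uw^2 + 40v^2w + 160uvw − 140vw^2 − 42uv − 168u^2 + 147uw + 70v^2 + 280uv − 245vw    [distributive law]
= 136uvw − 96u^2w + 84uw^2 + 40v^2w − 140vw^2 + 238uv − 168u^2 + 147uw + 70v^2 − 245vw    [combine like terms]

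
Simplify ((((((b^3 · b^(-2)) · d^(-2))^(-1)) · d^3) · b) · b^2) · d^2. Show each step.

b^2d^7

((((((b^3 · b^(-2)) · d^(-2))^(-1)) · d^3) · b) · b^2) · d^2
= ((((((b^3 · b^(-2))^(-1)) · ((d^(-2))^(-1))) · d^3) · b) · b^2) · d^2    [power of a product]
= (((((((b^3)^(-1)) · ((b^(-2))^(-1))) · ((d^(-2))^(-1))) · d^3) · b) · b^2) · d^2    [power of a product]
= (((((b^(-3) · ((b^(-2))^(-1))) · ((d^(-2))^(-1))) · d^3) · b) · b^2) · d^2    [power of a power]
= (((((b^(-3) · b^2) · ((d^(-2))^(-1))) · d^3) · b) · b^2) · d^2    [power of a power]
= ((((b^(-1) · ((d^(-2))^(-1))) · d^3) · b) · b^2) · d^2    [product of powers]
= ((((b^(-1) · d^2) · d^3) · b) · b^2) · d^2    [power of a power]
= b^2d^7    [product of powers]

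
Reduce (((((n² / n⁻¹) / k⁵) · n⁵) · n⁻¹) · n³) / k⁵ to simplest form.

k⁻¹⁰·n¹⁰

(((((n² / n⁻¹) / k⁵) · n⁵) · n⁻¹) · n³) / k⁵
= ((((n³ / k⁵) · n⁵) · n⁻¹) · n³) / k⁵    [quotient of powers]
= k⁻¹⁰·n¹⁰    [quotient of powers; product of powers]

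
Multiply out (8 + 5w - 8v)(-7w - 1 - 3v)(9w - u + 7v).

-549w^2 + 61uw - 571vw - 72w + 8u - 56v + 16uv - 112v^2 - 315w^3 + 35uw^2 + 124vw^2 - 41uvw + 503v^2w - 24uv^2 + 168v^3

(8 + 5w - 8v)(-7w - 1 - 3v)(9w - u + 7v)
= (-56w - 8 - 24v - 35w^2 - 5w - 15vw + 56vw + 8v + 24v^2)(9w - u + 7v)    [distributive law]
= (-61w - 8 - 16v - 35w^2 + 41vw + 24v^2)(9w - u + 7v)    [combine like terms]
= -549w^2 + 61uw - 427vw - 72w + 8u - 56v - 144vw + 16uv - 112v^2 - 315w^3 + 35uw^2 - 245vw^2 + 369vw^2 - 41uvw + 287v^2w + 216v^2w - 24uv^2 + 168v^3    [distributive law]
= -549w^2 + 61uw - 571vw - 72w + 8u - 56v + 16uv - 112v^2 - 315w^3 + 35uw^2 + 124vw^2 - 41uvw + 503v^2w - 24uv^2 + 168v^3    [combine like terms]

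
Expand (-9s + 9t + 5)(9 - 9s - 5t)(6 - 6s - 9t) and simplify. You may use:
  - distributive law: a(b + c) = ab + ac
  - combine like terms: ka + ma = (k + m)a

-1026s + 1242s^2 + 582st - 486s^3 - 513s^2t + 594st^2 - 69t - 774t^2 + 405t^3 + 270

(-9s + 9t + 5)(9 - 9s - 5t)(6 - 6s - 9t)
= (-81s + 81s^2 + 45st + 81t - 81st - 45t^2 + 45 - 45s - 25t)(6 - 6s - 9t)    [distributive law]
= (-126s + 81s^2 - 36st + 56t - 45t^2 + 45)(6 - 6s - 9t)    [combine like terms]
= -756s + 756s^2 + 1134st + 486s^2 - 486s^3 - 729s^2t - 216st + 216s^2t + 324st^2 + 336t - 336st - 504t^2 - 270t^2 + 270st^2 + 405t^3 + 270 - 270s - 405t    [distributive law]
= -1026s + 1242s^2 + 582st - 486s^3 - 513s^2t + 594st^2 - 69t - 774t^2 + 405t^3 + 270    [combine like terms]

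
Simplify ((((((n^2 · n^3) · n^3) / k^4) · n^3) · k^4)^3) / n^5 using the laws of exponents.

((((((n^2 · n^3) · n^3) / k^4) · n^3) · k^4)^3) / n^5
= ((((((n^2 · n^3) · n^3) / k^4) · n^3)^3) · ((k^4)^3)) / n^5    [power of a product]
= ((((((n^2 · n^3) · n^3) / k^4)^3) · ((n^3)^3)) · ((k^4)^3)) / n^5    [power of a product]
= ((((((n^2 · n^3) · n^3)^3) / ((k^4)^3)) · ((n^3)^3)) · ((k^4)^3)) / n^5    [power of a quotient]
= ((((((n^2 · n^3)^3) · ((n^3)^3)) / ((k^4)^3)) · ((n^3)^3)) · ((k^4)^3)) / n^5    [power of a product]
= (((((((n^2)^3) · ((n^3)^3)) · ((n^3)^3)) / ((k^4)^3)) · ((n^3)^3)) · ((k^4)^3)) / n^5    [power of a product]
= (((((n^6 · ((n^3)^3)) · ((n^3)^3)) / ((k^4)^3)) · ((n^3)^3)) · ((k^4)^3)) / n^5    [power of a power]
= (((((n^6 · n^9) · ((n^3)^3)) / ((k^4)^3)) · ((n^3)^3)) · ((k^4)^3)) / n^5    [power of a power]
= ((((n^15 · ((n^3)^3)) / ((k^4)^3)) · ((n^3)^3)) · ((k^4)^3)) / n^5    [product of powers]
= ((((n^15 · n^9) / ((k^4)^3)) · ((n^3)^3)) · ((k^4)^3)) / n^5    [power of a power]
= (((n^24 / ((k^4)^3)) · ((n^3)^3)) · ((k^4)^3)) / n^5    [product of powers]
= (((n^24 / k^12) · ((n^3)^3)) · ((k^4)^3)) / n^5    [power of a power]
= (((n^24 / k^12) · n^9) · ((k^4)^3)) / n^5    [power of a power]
= (((n^24 / k^12) · n^9) · k^12) / n^5    [power of a power]
= n^28    [quotient of powers; product of powers]

n^28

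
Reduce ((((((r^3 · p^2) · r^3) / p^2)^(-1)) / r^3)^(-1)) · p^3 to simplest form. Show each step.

p^3r^9

((((((r^3 · p^2) · r^3) / p^2)^(-1)) / r^3)^(-1)) · p^3
= ((((((r^3 · p^2) · r^3) / p^2)^(-1))^(-1)) / ((r^3)^(-1))) · p^3    [power of a quotient]
= (((((r^3 · p^2) · r^3) / p^2)^1) / ((r^3)^(-1))) · p^3    [power of a power]
= (((((r^3 · p^2) · r^3)^1) / ((p^2)^1)) / ((r^3)^(-1))) · p^3    [power of a quotient]
= (((((r^3 · p^2)^1) · ((r^3)^1)) / ((p^2)^1)) / ((r^3)^(-1))) · p^3    [power of a product]
= ((((((r^3)^1) · ((p^2)^1)) · ((r^3)^1)) / ((p^2)^1)) / ((r^3)^(-1))) · p^3    [power of a product]
= ((((r^3 · ((p^2)^1)) · ((r^3)^1)) / ((p^2)^1)) / ((r^3)^(-1))) · p^3    [power of a power]
= ((((r^3 · p^2) · ((r^3)^1)) / ((p^2)^1)) / ((r^3)^(-1))) · p^3    [power of a power]
= ((((r^3 · p^2) · r^3) / ((p^2)^1)) / ((r^3)^(-1))) · p^3    [power of a power]
= ((((r^3 · p^2) · r^3) / p^2) / ((r^3)^(-1))) · p^3    [power of a power]
= ((((r^3 · p^2) · r^3) / p^2) / r^(-3)) · p^3    [power of a power]
= p^3r^9    [quotient of powers; product of powers]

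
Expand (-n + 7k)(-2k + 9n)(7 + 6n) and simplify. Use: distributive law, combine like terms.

455kn + 390kn^2 - 63n^2 - 54n^3 - 98k^2 - 84k^2n

(-n + 7k)(-2k + 9n)(7 + 6n)
= (2kn - 9n^2 - 14k^2 + 63kn)(7 + 6n)    [distributive law]
= (65kn - 9n^2 - 14k^2)(7 + 6n)    [combine like terms]
= 455kn + 390kn^2 - 63n^2 - 54n^3 - 98k^2 - 84k^2n    [distributive law]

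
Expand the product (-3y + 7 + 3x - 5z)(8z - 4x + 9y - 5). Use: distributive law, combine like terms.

-69yz + 39xy - 27y² + 78y + 81z - 43x - 35 + 44xz - 12x² - 40z²

(-3y + 7 + 3x - 5z)(8z - 4x + 9y - 5)
= -24yz + 12xy - 27y² + 15y + 56z - 28x + 63y - 35 + 24xz - 12x² + 27xy - 15x - 40z² + 20xz - 45yz + 25z    [distributive law]
= -69yz + 39xy - 27y² + 78y + 81z - 43x - 35 + 44xz - 12x² - 40z²    [combine like terms]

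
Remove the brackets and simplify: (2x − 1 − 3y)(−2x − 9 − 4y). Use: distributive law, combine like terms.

−4x^2 − 16x − 2xy + 9 + 31y + 12y^2

(2x − 1 − 3y)(−2x − 9 − 4y)
= −4x^2 − 18x − 8xy + 2x + 9 + 4y + 6xy + 27y + 12y^2    [distributive law]
= −4x^2 − 16x − 2xy + 9 + 31y + 12y^2    [combine like terms]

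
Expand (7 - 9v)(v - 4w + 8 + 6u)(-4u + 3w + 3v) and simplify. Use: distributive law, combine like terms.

(7 - 9v)(v - 4w + 8 + 6u)(-4u + 3w + 3v)
= (7v - 28w + 56 + 42u - 9v^2 + 36vw - 72v - 54uv)(-4u + 3w + 3v)    [distributive law]
= (-65v - 28w + 56 + 42u - 9v^2 + 36vw - 54uv)(-4u + 3w + 3v)    [combine like terms]
= 260uv - 195vw - 195v^2 + 112uw - 84w^2 - 84vw - 224u + 168w + 168v - 168u^2 + 126uw + 126uv + 36uv^2 - 27v^2w - 27v^3 - 144uvw + 108vw^2 + 108v^2w + 216u^2v - 162uvw - 162uv^2    [distributive law]
= 386uv - 279vw - 195v^2 + 238uw - 84w^2 - 224u + 168w + 168v - 168u^2 - 126uv^2 + 81v^2w - 27v^3 - 306uvw + 108vw^2 + 216u^2v    [combine like terms]

386uv - 279vw - 195v^2 + 238uw - 84w^2 - 224u + 168w + 168v - 168u^2 - 126uv^2 + 81v^2w - 27v^3 - 306uvw + 108vw^2 + 216u^2v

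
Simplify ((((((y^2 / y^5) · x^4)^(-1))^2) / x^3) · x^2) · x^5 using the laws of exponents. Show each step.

x^(-4)y^6

((((((y^2 / y^5) · x^4)^(-1))^2) / x^3) · x^2) · x^5
= (((((y^2 / y^5) · x^4)^(-2)) / x^3) · x^2) · x^5    [power of a power]
= (((((y^2 / y^5)^(-2)) · ((x^4)^(-2))) / x^3) · x^2) · x^5    [power of a product]
= ((((((y^2)^(-2)) / ((y^5)^(-2))) · ((x^4)^(-2))) / x^3) · x^2) · x^5    [power of a quotient]
= ((((y^(-4) / ((y^5)^(-2))) · ((x^4)^(-2))) / x^3) · x^2) · x^5    [power of a power]
= ((((y^(-4) / y^(-10)) · ((x^4)^(-2))) / x^3) · x^2) · x^5    [power of a power]
= (((y^6 · ((x^4)^(-2))) / x^3) · x^2) · x^5    [quotient of powers]
= (((y^6 · x^(-8)) / x^3) · x^2) · x^5    [power of a power]
= x^(-4)y^6    [quotient of powers; product of powers]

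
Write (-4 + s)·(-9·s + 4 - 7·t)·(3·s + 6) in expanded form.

(-4 + s)·(-9·s + 4 - 7·t)·(3·s + 6)
= (36·s - 16 + 28·t - 9·s^2 + 4·s - 7·s·t)·(3·s + 6)    [distributive law]
= (40·s - 16 + 28·t - 9·s^2 - 7·s·t)·(3·s + 6)    [combine like terms]
= 120·s^2 + 240·s - 48·s - 96 + 84·s·t + 168·t - 27·s^3 - 54·s^2 - 21·s^2·t - 42·s·t    [distributive law]
= 66·s^2 + 192·s - 96 + 42·s·t + 168·t - 27·s^3 - 21·s^2·t    [combine like terms]

66·s^2 + 192·s - 96 + 42·s·t + 168·t - 27·s^3 - 21·s^2·t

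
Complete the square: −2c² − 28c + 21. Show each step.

−2(c + 7)² + 119

−2c² − 28c + 21
= −2(c² + 14c) + 21    [factor out -2 from the c-terms]
= −2(c² + 14c + 49 − 49) + 21    [add and subtract 49 inside the bracket]
= −2(c + 7)² + 98 + 21    [perfect-square identity]
= −2(c + 7)² + 119    [combine constants]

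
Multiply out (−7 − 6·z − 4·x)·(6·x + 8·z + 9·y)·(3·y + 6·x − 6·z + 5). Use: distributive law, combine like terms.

−684·x·y − 372·x^2 − 424·x·z − 210·x − 60·y·z + 96·z^2 − 280·z − 189·y^2 − 315·y − 312·x·y·z − 264·x^2·z + 120·x·z^2 + 180·y·z^2 + 288·z^3 − 162·y^2·z − 288·x^2·y − 144·x^3 − 108·x·y^2

(−7 − 6·z − 4·x)·(6·x + 8·z + 9·y)·(3·y + 6·x − 6·z + 5)
= (−42·x − 56·z − 63·y − 36·x·z − 48·z^2 − 54·y·z − 24·x^2 − 32·x·z − 36·x·y)·(3·y + 6·x − 6·z + 5)    [distributive law]
= (−42·x − 56·z − 63·y − 68·x·z − 48·z^2 − 54·y·z − 24·x^2 − 36·x·y)·(3·y + 6·x − 6·z + 5)    [combine like terms]
= −126·x·y − 252·x^2 + 252·x·z − 210·x − 168·y·z − 336·x·z + 336·z^2 − 280·z − 189·y^2 − 378·x·y + 378·y·z − 315·y − 204·x·y·z − 408·x^2·z + 408·x·z^2 − 340·x·z − 144·y·z^2 − 288·x·z^2 + 288·z^3 − 240·z^2 − 162·y^2·z − 324·x·y·z + 324·y·z^2 − 270·y·z − 72·x^2·y − 144·x^3 + 144·x^2·z − 120·x^2 − 108·x·y^2 − 216·x^2·y + 216·x·y·z − 180·x·y    [distributive law]
= −684·x·y − 372·x^2 − 424·x·z − 210·x − 60·y·z + 96·z^2 − 280·z − 189·y^2 − 315·y − 312·x·y·z − 264·x^2·z + 120·x·z^2 + 180·y·z^2 + 288·z^3 − 162·y^2·z − 288·x^2·y − 144·x^3 − 108·x·y^2    [combine like terms]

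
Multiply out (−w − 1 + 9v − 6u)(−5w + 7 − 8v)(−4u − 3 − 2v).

(−w − 1 + 9v − 6u)(−5w + 7 − 8v)(−4u − 3 − 2v)
= (5w² − 7w + 8vw + 5w − 7 + 8v − 45vw + 63v − 72v² + 30uw − 42u + 48uv)(−4u − 3 − 2v)    [distributive law]
= (5w² − 2w − 37vw − 7 + 71v − 72v² + 30uw − 42u + 48uv)(−4u − 3 − 2v)    [combine like terms]
= −20uw² − 15w² − 10vw² + 8uw + 6w + 4vw + 148uvw + 111vw + 74v²w + 28u + 21 + 14v − 284uv − 213v − 142v² + 288uv² + 216v² + 144v³ − 120u²w − 90uw − 60uvw + 168u² + 126u + 84uv − 192u²v − 144uv − 96uv²    [distributive law]
= −20uw² − 15w² − 10vw² − 82uw + 6w + 115vw + 88uvw + 74v²w + 154u + 21 − 199v − 344uv + 74v² + 192uv² + 144v³ − 120u²w + 168u² − 192u²v    [combine like terms]

−20uw² − 15w² − 10vw² − 82uw + 6w + 115vw + 88uvw + 74v²w + 154u + 21 − 199v − 344uv + 74v² + 192uv² + 144v³ − 120u²w + 168u² − 192u²v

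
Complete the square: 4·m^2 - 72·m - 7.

4(m - 9)^2 - 331

4·m^2 - 72·m - 7
= 4(m^2 - 18·m) - 7    [factor out 4 from the m-terms]
= 4(m^2 - 18·m + 81 - 81) - 7    [add and subtract 81 inside the bracket]
= 4(m - 9)^2 - 324 - 7    [perfect-square identity]
= 4(m - 9)^2 - 331    [combine constants]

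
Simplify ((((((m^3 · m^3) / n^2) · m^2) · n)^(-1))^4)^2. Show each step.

m^(-64)n^8

((((((m^3 · m^3) / n^2) · m^2) · n)^(-1))^4)^2
= (((((m^3 · m^3) / n^2) · m^2) · n)^(-1))^8    [power of a power]
= ((((m^3 · m^3) / n^2) · m^2) · n)^(-8)    [power of a power]
= ((((m^3 · m^3) / n^2) · m^2)^(-8)) · (n^(-8))    [power of a product]
= ((((m^3 · m^3) / n^2)^(-8)) · ((m^2)^(-8))) · (n^(-8))    [power of a product]
= ((((m^3 · m^3)^(-8)) / ((n^2)^(-8))) · ((m^2)^(-8))) · (n^(-8))    [power of a quotient]
= (((((m^3)^(-8)) · ((m^3)^(-8))) / ((n^2)^(-8))) · ((m^2)^(-8))) · (n^(-8))    [power of a product]
= (((m^(-24) · ((m^3)^(-8))) / ((n^2)^(-8))) · ((m^2)^(-8))) · (n^(-8))    [power of a power]
= (((m^(-24) · m^(-24)) / ((n^2)^(-8))) · ((m^2)^(-8))) · (n^(-8))    [power of a power]
= ((m^(-48) / ((n^2)^(-8))) · ((m^2)^(-8))) · (n^(-8))    [product of powers]
= ((m^(-48) / n^(-16)) · ((m^2)^(-8))) · (n^(-8))    [power of a power]
= ((m^(-48) / n^(-16)) · m^(-16)) · (n^(-8))    [power of a power]
= m^(-64)n^8    [quotient of powers; product of powers]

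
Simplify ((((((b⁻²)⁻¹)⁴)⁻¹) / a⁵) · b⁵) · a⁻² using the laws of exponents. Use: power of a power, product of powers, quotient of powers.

a⁻⁷·b⁻³

((((((b⁻²)⁻¹)⁴)⁻¹) / a⁵) · b⁵) · a⁻²
= (((((b⁻²)⁻¹)⁻⁴) / a⁵) · b⁵) · a⁻²    [power of a power]
= ((((b⁻²)⁴) / a⁵) · b⁵) · a⁻²    [power of a power]
= ((b⁻⁸ / a⁵) · b⁵) · a⁻²    [power of a power]
= a⁻⁷·b⁻³    [quotient of powers; product of powers]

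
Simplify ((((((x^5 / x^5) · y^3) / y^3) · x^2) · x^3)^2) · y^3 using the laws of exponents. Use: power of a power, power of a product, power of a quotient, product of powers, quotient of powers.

((((((x^5 / x^5) · y^3) / y^3) · x^2) · x^3)^2) · y^3
= ((((((x^5 / x^5) · y^3) / y^3) · x^2)^2) · ((x^3)^2)) · y^3    [power of a product]
= ((((((x^5 / x^5) · y^3) / y^3)^2) · ((x^2)^2)) · ((x^3)^2)) · y^3    [power of a product]
= ((((((x^5 / x^5) · y^3)^2) / ((y^3)^2)) · ((x^2)^2)) · ((x^3)^2)) · y^3    [power of a quotient]
= ((((((x^5 / x^5)^2) · ((y^3)^2)) / ((y^3)^2)) · ((x^2)^2)) · ((x^3)^2)) · y^3    [power of a product]
= (((((((x^5)^2) / ((x^5)^2)) · ((y^3)^2)) / ((y^3)^2)) · ((x^2)^2)) · ((x^3)^2)) · y^3    [power of a quotient]
= (((((x^10 / ((x^5)^2)) · ((y^3)^2)) / ((y^3)^2)) · ((x^2)^2)) · ((x^3)^2)) · y^3    [power of a power]
= (((((x^10 / x^10) · ((y^3)^2)) / ((y^3)^2)) · ((x^2)^2)) · ((x^3)^2)) · y^3    [power of a power]
= ((((x^0 · ((y^3)^2)) / ((y^3)^2)) · ((x^2)^2)) · ((x^3)^2)) · y^3    [quotient of powers]
= ((((x^0 · y^6) / ((y^3)^2)) · ((x^2)^2)) · ((x^3)^2)) · y^3    [power of a power]
= ((((x^0 · y^6) / y^6) · ((x^2)^2)) · ((x^3)^2)) · y^3    [power of a power]
= ((((x^0 · y^6) / y^6) · x^4) · ((x^3)^2)) · y^3    [power of a power]
= ((((x^0 · y^6) / y^6) · x^4) · x^6) · y^3    [power of a power]
= x^10·y^3    [quotient of powers; product of powers]

x^10·y^3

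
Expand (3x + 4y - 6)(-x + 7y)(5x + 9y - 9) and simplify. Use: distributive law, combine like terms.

-15x^3 + 58x^2y + 57x^2 + 293xy^2 - 309xy + 252y^3 - 630y^2 - 54x + 378y

(3x + 4y - 6)(-x + 7y)(5x + 9y - 9)
= (-3x^2 + 21xy - 4xy + 28y^2 + 6x - 42y)(5x + 9y - 9)    [distributive law]
= (-3x^2 + 17xy + 28y^2 + 6x - 42y)(5x + 9y - 9)    [combine like terms]
= -15x^3 - 27x^2y + 27x^2 + 85x^2y + 153xy^2 - 153xy + 140xy^2 + 252y^3 - 252y^2 + 30x^2 + 54xy - 54x - 210xy - 378y^2 + 378y    [distributive law]
= -15x^3 + 58x^2y + 57x^2 + 293xy^2 - 309xy + 252y^3 - 630y^2 - 54x + 378y    [combine like terms]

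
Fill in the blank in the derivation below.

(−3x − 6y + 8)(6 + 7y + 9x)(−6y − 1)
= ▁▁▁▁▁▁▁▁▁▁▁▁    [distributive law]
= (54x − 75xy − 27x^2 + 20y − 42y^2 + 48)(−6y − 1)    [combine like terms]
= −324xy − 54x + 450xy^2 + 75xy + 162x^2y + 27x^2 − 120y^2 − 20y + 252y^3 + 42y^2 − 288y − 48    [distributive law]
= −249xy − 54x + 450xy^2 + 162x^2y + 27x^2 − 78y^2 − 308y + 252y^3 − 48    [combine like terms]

After distributive law, the bracketed line is:

(−18x − 21xy − 27x^2 − 36y − 42y^2 − 54xy + 48 + 56y + 72x)(−6y − 1)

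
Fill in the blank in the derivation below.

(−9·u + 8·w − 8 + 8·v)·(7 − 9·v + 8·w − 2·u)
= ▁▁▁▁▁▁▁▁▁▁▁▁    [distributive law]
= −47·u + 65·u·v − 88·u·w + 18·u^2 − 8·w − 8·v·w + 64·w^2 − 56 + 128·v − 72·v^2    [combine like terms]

Applying distributive law to the line above:

−63·u + 81·u·v − 72·u·w + 18·u^2 + 56·w − 72·v·w + 64·w^2 − 16·u·w − 56 + 72·v − 64·w + 16·u + 56·v − 72·v^2 + 64·v·w − 16·u·v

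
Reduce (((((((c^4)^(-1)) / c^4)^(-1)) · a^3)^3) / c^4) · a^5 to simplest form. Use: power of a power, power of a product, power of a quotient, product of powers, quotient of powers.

(((((((c^4)^(-1)) / c^4)^(-1)) · a^3)^3) / c^4) · a^5
= (((((((c^4)^(-1)) / c^4)^(-1))^3) · ((a^3)^3)) / c^4) · a^5    [power of a product]
= ((((((c^4)^(-1)) / c^4)^(-3)) · ((a^3)^3)) / c^4) · a^5    [power of a power]
= ((((((c^4)^(-1))^(-3)) / ((c^4)^(-3))) · ((a^3)^3)) / c^4) · a^5    [power of a quotient]
= (((((c^4)^3) / ((c^4)^(-3))) · ((a^3)^3)) / c^4) · a^5    [power of a power]
= (((c^12 / ((c^4)^(-3))) · ((a^3)^3)) / c^4) · a^5    [power of a power]
= (((c^12 / c^(-12)) · ((a^3)^3)) / c^4) · a^5    [power of a power]
= ((c^24 · ((a^3)^3)) / c^4) · a^5    [quotient of powers]
= ((c^24 · a^9) / c^4) · a^5    [power of a power]
= a^14·c^20    [quotient of powers; product of powers]

a^14·c^20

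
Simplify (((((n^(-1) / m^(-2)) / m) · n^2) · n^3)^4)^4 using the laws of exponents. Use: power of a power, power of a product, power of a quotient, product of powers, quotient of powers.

(((((n^(-1) / m^(-2)) / m) · n^2) · n^3)^4)^4
= ((((n^(-1) / m^(-2)) / m) · n^2) · n^3)^16    [power of a power]
= ((((n^(-1) / m^(-2)) / m) · n^2)^16) · ((n^3)^16)    [power of a product]
= ((((n^(-1) / m^(-2)) / m)^16) · ((n^2)^16)) · ((n^3)^16)    [power of a product]
= ((((n^(-1) / m^(-2))^16) / (m^16)) · ((n^2)^16)) · ((n^3)^16)    [power of a quotient]
= (((((n^(-1))^16) / ((m^(-2))^16)) / (m^16)) · ((n^2)^16)) · ((n^3)^16)    [power of a quotient]
= (((n^(-16) / ((m^(-2))^16)) / (m^16)) · ((n^2)^16)) · ((n^3)^16)    [power of a power]
= (((n^(-16) / m^(-32)) / (m^16)) · ((n^2)^16)) · ((n^3)^16)    [power of a power]
= (((n^(-16) / m^(-32)) / m^16) · n^32) · ((n^3)^16)    [power of a power]
= (((n^(-16) / m^(-32)) / m^16) · n^32) · n^48    [power of a power]
= m^16n^64    [quotient of powers; product of powers]

m^16n^64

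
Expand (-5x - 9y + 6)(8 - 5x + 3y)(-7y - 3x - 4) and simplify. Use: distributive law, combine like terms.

532xy + 110x^2 + 136x - 265x^2y - 75x^3 - 129xy^2 + 486y^2 - 120y + 189y^3 - 192

(-5x - 9y + 6)(8 - 5x + 3y)(-7y - 3x - 4)
= (-40x + 25x^2 - 15xy - 72y + 45xy - 27y^2 + 48 - 30x + 18y)(-7y - 3x - 4)    [distributive law]
= (-70x + 25x^2 + 30xy - 54y - 27y^2 + 48)(-7y - 3x - 4)    [combine like terms]
= 490xy + 210x^2 + 280x - 175x^2y - 75x^3 - 100x^2 - 210xy^2 - 90x^2y - 120xy + 378y^2 + 162xy + 216y + 189y^3 + 81xy^2 + 108y^2 - 336y - 144x - 192    [distributive law]
= 532xy + 110x^2 + 136x - 265x^2y - 75x^3 - 129xy^2 + 486y^2 - 120y + 189y^3 - 192    [combine like terms]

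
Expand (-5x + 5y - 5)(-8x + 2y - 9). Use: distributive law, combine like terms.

40x^2 - 50xy + 85x + 10y^2 - 55y + 45

(-5x + 5y - 5)(-8x + 2y - 9)
= 40x^2 - 10xy + 45x - 40xy + 10y^2 - 45y + 40x - 10y + 45    [distributive law]
= 40x^2 - 50xy + 85x + 10y^2 - 55y + 45    [combine like terms]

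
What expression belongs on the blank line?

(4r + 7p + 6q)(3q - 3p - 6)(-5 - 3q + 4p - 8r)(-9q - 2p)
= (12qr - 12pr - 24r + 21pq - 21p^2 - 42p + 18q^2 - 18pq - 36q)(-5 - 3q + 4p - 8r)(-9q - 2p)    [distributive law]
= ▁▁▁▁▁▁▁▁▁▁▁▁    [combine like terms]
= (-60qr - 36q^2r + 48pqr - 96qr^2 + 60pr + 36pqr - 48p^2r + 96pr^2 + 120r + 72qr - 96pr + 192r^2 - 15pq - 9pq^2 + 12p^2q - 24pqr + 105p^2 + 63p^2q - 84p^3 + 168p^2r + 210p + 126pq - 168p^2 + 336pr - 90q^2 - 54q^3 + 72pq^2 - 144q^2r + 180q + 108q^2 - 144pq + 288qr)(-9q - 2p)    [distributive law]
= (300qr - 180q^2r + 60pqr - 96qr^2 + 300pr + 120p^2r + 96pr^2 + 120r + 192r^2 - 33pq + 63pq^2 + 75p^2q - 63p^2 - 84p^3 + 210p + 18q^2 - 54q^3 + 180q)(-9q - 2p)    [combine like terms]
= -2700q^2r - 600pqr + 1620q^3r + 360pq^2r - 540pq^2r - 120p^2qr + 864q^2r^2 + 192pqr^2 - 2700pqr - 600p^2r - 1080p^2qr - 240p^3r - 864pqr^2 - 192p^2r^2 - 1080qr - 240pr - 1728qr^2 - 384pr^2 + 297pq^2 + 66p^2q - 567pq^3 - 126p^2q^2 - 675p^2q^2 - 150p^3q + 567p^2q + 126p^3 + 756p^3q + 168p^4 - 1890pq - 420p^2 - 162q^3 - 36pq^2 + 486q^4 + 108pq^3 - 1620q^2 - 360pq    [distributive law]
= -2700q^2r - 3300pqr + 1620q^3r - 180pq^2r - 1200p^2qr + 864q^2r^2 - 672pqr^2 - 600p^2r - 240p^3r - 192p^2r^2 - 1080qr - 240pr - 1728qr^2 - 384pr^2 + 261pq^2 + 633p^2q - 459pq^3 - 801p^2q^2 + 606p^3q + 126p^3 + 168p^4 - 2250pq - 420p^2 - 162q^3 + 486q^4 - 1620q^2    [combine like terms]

By combine like terms:

(12qr - 12pr - 24r + 3pq - 21p^2 - 42p + 18q^2 - 36q)(-5 - 3q + 4p - 8r)(-9q - 2p)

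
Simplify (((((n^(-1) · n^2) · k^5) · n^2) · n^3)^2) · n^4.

(((((n^(-1) · n^2) · k^5) · n^2) · n^3)^2) · n^4
= (((((n^(-1) · n^2) · k^5) · n^2)^2) · ((n^3)^2)) · n^4    [power of a product]
= (((((n^(-1) · n^2) · k^5)^2) · ((n^2)^2)) · ((n^3)^2)) · n^4    [power of a product]
= (((((n^(-1) · n^2)^2) · ((k^5)^2)) · ((n^2)^2)) · ((n^3)^2)) · n^4    [power of a product]
= ((((((n^(-1))^2) · ((n^2)^2)) · ((k^5)^2)) · ((n^2)^2)) · ((n^3)^2)) · n^4    [power of a product]
= ((((n^(-2) · ((n^2)^2)) · ((k^5)^2)) · ((n^2)^2)) · ((n^3)^2)) · n^4    [power of a power]
= ((((n^(-2) · n^4) · ((k^5)^2)) · ((n^2)^2)) · ((n^3)^2)) · n^4    [power of a power]
= (((n^2 · ((k^5)^2)) · ((n^2)^2)) · ((n^3)^2)) · n^4    [product of powers]
= (((n^2 · k^10) · ((n^2)^2)) · ((n^3)^2)) · n^4    [power of a power]
= (((n^2 · k^10) · n^4) · ((n^3)^2)) · n^4    [power of a power]
= (((n^2 · k^10) · n^4) · n^6) · n^4    [power of a power]
= k^10n^16    [product of powers]

k^10n^16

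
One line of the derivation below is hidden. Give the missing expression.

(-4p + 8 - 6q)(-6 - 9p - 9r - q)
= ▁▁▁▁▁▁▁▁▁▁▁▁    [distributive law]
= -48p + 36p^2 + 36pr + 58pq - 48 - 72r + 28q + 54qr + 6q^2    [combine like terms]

By distributive law:

24p + 36p^2 + 36pr + 4pq - 48 - 72p - 72r - 8q + 36q + 54pq + 54qr + 6q^2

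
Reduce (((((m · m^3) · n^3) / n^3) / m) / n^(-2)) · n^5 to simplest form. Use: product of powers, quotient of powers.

(((((m · m^3) · n^3) / n^3) / m) / n^(-2)) · n^5
= ((((m^4 · n^3) / n^3) / m) / n^(-2)) · n^5    [product of powers]
= m^3n^7    [quotient of powers; product of powers]

m^3n^7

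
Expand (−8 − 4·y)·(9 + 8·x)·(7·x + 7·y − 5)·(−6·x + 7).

(−8 − 4·y)·(9 + 8·x)·(7·x + 7·y − 5)·(−6·x + 7)
= (−72 − 64·x − 36·y − 32·x·y)·(7·x + 7·y − 5)·(−6·x + 7)    [distributive law]
= (−504·x − 504·y + 360 − 448·x^2 − 448·x·y + 320·x − 252·x·y − 252·y^2 + 180·y − 224·x^2·y − 224·x·y^2 + 160·x·y)·(−6·x + 7)    [distributive law]
= (−184·x − 324·y + 360 − 448·x^2 − 540·x·y − 252·y^2 − 224·x^2·y − 224·x·y^2)·(−6·x + 7)    [combine like terms]
= 1104·x^2 − 1288·x + 1944·x·y − 2268·y − 2160·x + 2520 + 2688·x^3 − 3136·x^2 + 3240·x^2·y − 3780·x·y + 1512·x·y^2 − 1764·y^2 + 1344·x^3·y − 1568·x^2·y + 1344·x^2·y^2 − 1568·x·y^2    [distributive law]
= −2032·x^2 − 3448·x − 1836·x·y − 2268·y + 2520 + 2688·x^3 + 1672·x^2·y − 56·x·y^2 − 1764·y^2 + 1344·x^3·y + 1344·x^2·y^2    [combine like terms]

−2032·x^2 − 3448·x − 1836·x·y − 2268·y + 2520 + 2688·x^3 + 1672·x^2·y − 56·x·y^2 − 1764·y^2 + 1344·x^3·y + 1344·x^2·y^2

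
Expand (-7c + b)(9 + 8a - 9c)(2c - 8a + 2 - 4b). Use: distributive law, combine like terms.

(-7c + b)(9 + 8a - 9c)(2c - 8a + 2 - 4b)
= (-63c - 56ac + 63c^2 + 9b + 8ab - 9bc)(2c - 8a + 2 - 4b)    [distributive law]
= -126c^2 + 504ac - 126c + 252bc - 112ac^2 + 448a^2c - 112ac + 224abc + 126c^3 - 504ac^2 + 126c^2 - 252bc^2 + 18bc - 72ab + 18b - 36b^2 + 16abc - 64a^2b + 16ab - 32ab^2 - 18bc^2 + 72abc - 18bc + 36b^2c    [distributive law]
= 392ac - 126c + 252bc - 616ac^2 + 448a^2c + 312abc + 126c^3 - 270bc^2 - 56ab + 18b - 36b^2 - 64a^2b - 32ab^2 + 36b^2c    [combine like terms]

392ac - 126c + 252bc - 616ac^2 + 448a^2c + 312abc + 126c^3 - 270bc^2 - 56ab + 18b - 36b^2 - 64a^2b - 32ab^2 + 36b^2c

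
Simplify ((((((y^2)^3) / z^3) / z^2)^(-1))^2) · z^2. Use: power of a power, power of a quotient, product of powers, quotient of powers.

y^(-12)z^12

((((((y^2)^3) / z^3) / z^2)^(-1))^2) · z^2
= (((((y^2)^3) / z^3) / z^2)^(-2)) · z^2    [power of a power]
= (((((y^2)^3) / z^3)^(-2)) / ((z^2)^(-2))) · z^2    [power of a quotient]
= (((((y^2)^3)^(-2)) / ((z^3)^(-2))) / ((z^2)^(-2))) · z^2    [power of a quotient]
= ((((y^2)^(-6)) / ((z^3)^(-2))) / ((z^2)^(-2))) · z^2    [power of a power]
= ((y^(-12) / ((z^3)^(-2))) / ((z^2)^(-2))) · z^2    [power of a power]
= ((y^(-12) / z^(-6)) / ((z^2)^(-2))) · z^2    [power of a power]
= ((y^(-12) / z^(-6)) / z^(-4)) · z^2    [power of a power]
= y^(-12)z^12    [quotient of powers; product of powers]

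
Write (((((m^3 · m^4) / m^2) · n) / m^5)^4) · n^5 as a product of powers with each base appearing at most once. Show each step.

n^9

(((((m^3 · m^4) / m^2) · n) / m^5)^4) · n^5
= (((((m^3 · m^4) / m^2) · n)^4) / ((m^5)^4)) · n^5    [power of a quotient]
= (((((m^3 · m^4) / m^2)^4) · (n^4)) / ((m^5)^4)) · n^5    [power of a product]
= (((((m^3 · m^4)^4) / ((m^2)^4)) · (n^4)) / ((m^5)^4)) · n^5    [power of a quotient]
= ((((((m^3)^4) · ((m^4)^4)) / ((m^2)^4)) · (n^4)) / ((m^5)^4)) · n^5    [power of a product]
= ((((m^12 · ((m^4)^4)) / ((m^2)^4)) · (n^4)) / ((m^5)^4)) · n^5    [power of a power]
= ((((m^12 · m^16) / ((m^2)^4)) · (n^4)) / ((m^5)^4)) · n^5    [power of a power]
= (((m^28 / ((m^2)^4)) · (n^4)) / ((m^5)^4)) · n^5    [product of powers]
= (((m^28 / m^8) · (n^4)) / ((m^5)^4)) · n^5    [power of a power]
= ((m^20 · (n^4)) / ((m^5)^4)) · n^5    [quotient of powers]
= ((m^20 · n^4) / m^20) · n^5    [power of a power]
= n^9    [quotient of powers; product of powers]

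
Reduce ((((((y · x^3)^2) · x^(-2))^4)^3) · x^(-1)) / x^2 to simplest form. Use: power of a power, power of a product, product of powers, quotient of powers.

x^45y^24

((((((y · x^3)^2) · x^(-2))^4)^3) · x^(-1)) / x^2
= (((((y · x^3)^2) · x^(-2))^12) · x^(-1)) / x^2    [power of a power]
= (((((y · x^3)^2)^12) · ((x^(-2))^12)) · x^(-1)) / x^2    [power of a product]
= ((((y · x^3)^24) · ((x^(-2))^12)) · x^(-1)) / x^2    [power of a power]
= ((((y^24) · ((x^3)^24)) · ((x^(-2))^12)) · x^(-1)) / x^2    [power of a product]
= (((y^24 · x^72) · ((x^(-2))^12)) · x^(-1)) / x^2    [power of a power]
= (((y^24 · x^72) · x^(-24)) · x^(-1)) / x^2    [power of a power]
= x^45y^24    [quotient of powers; product of powers]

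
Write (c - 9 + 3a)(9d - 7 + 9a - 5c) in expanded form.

(c - 9 + 3a)(9d - 7 + 9a - 5c)
= 9cd - 7c + 9ac - 5c^2 - 81d + 63 - 81a + 45c + 27ad - 21a + 27a^2 - 15ac    [distributive law]
= 9cd + 38c - 6ac - 5c^2 - 81d + 63 - 102a + 27ad + 27a^2    [combine like terms]

9cd + 38c - 6ac - 5c^2 - 81d + 63 - 102a + 27ad + 27a^2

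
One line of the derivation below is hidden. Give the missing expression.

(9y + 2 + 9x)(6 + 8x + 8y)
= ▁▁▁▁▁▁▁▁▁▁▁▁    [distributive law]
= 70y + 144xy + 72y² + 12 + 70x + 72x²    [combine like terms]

After distributive law, the bracketed line is:

54y + 72xy + 72y² + 12 + 16x + 16y + 54x + 72x² + 72xy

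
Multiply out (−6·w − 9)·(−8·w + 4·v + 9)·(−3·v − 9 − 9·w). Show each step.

72·v·w^2 − 594·w^2 − 432·w^3 + 72·v^2·w + 486·v·w + 567·w + 108·v^2 + 567·v + 729

(−6·w − 9)·(−8·w + 4·v + 9)·(−3·v − 9 − 9·w)
= (48·w^2 − 24·v·w − 54·w + 72·w − 36·v − 81)·(−3·v − 9 − 9·w)    [distributive law]
= (48·w^2 − 24·v·w + 18·w − 36·v − 81)·(−3·v − 9 − 9·w)    [combine like terms]
= −144·v·w^2 − 432·w^2 − 432·w^3 + 72·v^2·w + 216·v·w + 216·v·w^2 − 54·v·w − 162·w − 162·w^2 + 108·v^2 + 324·v + 324·v·w + 243·v + 729 + 729·w    [distributive law]
= 72·v·w^2 − 594·w^2 − 432·w^3 + 72·v^2·w + 486·v·w + 567·w + 108·v^2 + 567·v + 729    [combine like terms]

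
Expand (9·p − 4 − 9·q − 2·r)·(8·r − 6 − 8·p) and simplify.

88·p·r − 22·p − 72·p^2 − 20·r + 24 − 72·q·r + 54·q + 72·p·q − 16·r^2

(9·p − 4 − 9·q − 2·r)·(8·r − 6 − 8·p)
= 72·p·r − 54·p − 72·p^2 − 32·r + 24 + 32·p − 72·q·r + 54·q + 72·p·q − 16·r^2 + 12·r + 16·p·r    [distributive law]
= 88·p·r − 22·p − 72·p^2 − 20·r + 24 − 72·q·r + 54·q + 72·p·q − 16·r^2    [combine like terms]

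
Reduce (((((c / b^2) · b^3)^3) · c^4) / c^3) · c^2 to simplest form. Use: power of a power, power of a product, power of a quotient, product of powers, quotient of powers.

b^3c^6

(((((c / b^2) · b^3)^3) · c^4) / c^3) · c^2
= (((((c / b^2)^3) · ((b^3)^3)) · c^4) / c^3) · c^2    [power of a product]
= (((((c^3) / ((b^2)^3)) · ((b^3)^3)) · c^4) / c^3) · c^2    [power of a quotient]
= ((((c^3 / b^6) · ((b^3)^3)) · c^4) / c^3) · c^2    [power of a power]
= ((((c^3 / b^6) · b^9) · c^4) / c^3) · c^2    [power of a power]
= b^3c^6    [quotient of powers; product of powers]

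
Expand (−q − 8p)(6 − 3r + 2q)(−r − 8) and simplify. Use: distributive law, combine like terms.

(−q − 8p)(6 − 3r + 2q)(−r − 8)
= (−6q + 3qr − 2q² − 48p + 24pr − 16pq)(−r − 8)    [distributive law]
= 6qr + 48q − 3qr² − 24qr + 2q²r + 16q² + 48pr + 384p − 24pr² − 192pr + 16pqr + 128pq    [distributive law]
= −18qr + 48q − 3qr² + 2q²r + 16q² − 144pr + 384p − 24pr² + 16pqr + 128pq    [combine like terms]

−18qr + 48q − 3qr² + 2q²r + 16q² − 144pr + 384p − 24pr² + 16pqr + 128pq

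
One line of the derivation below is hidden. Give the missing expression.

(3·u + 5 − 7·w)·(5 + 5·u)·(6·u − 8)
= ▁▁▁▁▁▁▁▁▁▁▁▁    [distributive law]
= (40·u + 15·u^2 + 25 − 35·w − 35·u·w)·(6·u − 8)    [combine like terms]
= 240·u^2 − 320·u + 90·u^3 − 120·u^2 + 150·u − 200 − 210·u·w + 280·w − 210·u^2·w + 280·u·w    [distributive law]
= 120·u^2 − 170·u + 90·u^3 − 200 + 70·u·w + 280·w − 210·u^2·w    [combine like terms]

By distributive law:

(15·u + 15·u^2 + 25 + 25·u − 35·w − 35·u·w)·(6·u − 8)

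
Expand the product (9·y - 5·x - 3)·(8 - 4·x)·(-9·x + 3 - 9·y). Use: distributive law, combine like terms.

(9·y - 5·x - 3)·(8 - 4·x)·(-9·x + 3 - 9·y)
= (72·y - 36·x·y - 40·x + 20·x^2 - 24 + 12·x)·(-9·x + 3 - 9·y)    [distributive law]
= (72·y - 36·x·y - 28·x + 20·x^2 - 24)·(-9·x + 3 - 9·y)    [combine like terms]
= -648·x·y + 216·y - 648·y^2 + 324·x^2·y - 108·x·y + 324·x·y^2 + 252·x^2 - 84·x + 252·x·y - 180·x^3 + 60·x^2 - 180·x^2·y + 216·x - 72 + 216·y    [distributive law]
= -504·x·y + 432·y - 648·y^2 + 144·x^2·y + 324·x·y^2 + 312·x^2 + 132·x - 180·x^3 - 72    [combine like terms]

-504·x·y + 432·y - 648·y^2 + 144·x^2·y + 324·x·y^2 + 312·x^2 + 132·x - 180·x^3 - 72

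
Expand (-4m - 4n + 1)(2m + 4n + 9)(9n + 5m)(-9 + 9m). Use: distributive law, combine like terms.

(-4m - 4n + 1)(2m + 4n + 9)(9n + 5m)(-9 + 9m)
= (-8m^2 - 16mn - 36m - 8mn - 16n^2 - 36n + 2m + 4n + 9)(9n + 5m)(-9 + 9m)    [distributive law]
= (-8m^2 - 24mn - 34m - 16n^2 - 32n + 9)(9n + 5m)(-9 + 9m)    [combine like terms]
= (-72m^2n - 40m^3 - 216mn^2 - 120m^2n - 306mn - 170m^2 - 144n^3 - 80mn^2 - 288n^2 - 160mn + 81n + 45m)(-9 + 9m)    [distributive law]
= (-192m^2n - 40m^3 - 296mn^2 - 466mn - 170m^2 - 144n^3 - 288n^2 + 81n + 45m)(-9 + 9m)    [combine like terms]
= 1728m^2n - 1728m^3n + 360m^3 - 360m^4 + 2664mn^2 - 2664m^2n^2 + 4194mn - 4194m^2n + 1530m^2 - 1530m^3 + 1296n^3 - 1296mn^3 + 2592n^2 - 2592mn^2 - 729n + 729mn - 405m + 405m^2    [distributive law]
= -2466m^2n - 1728m^3n - 1170m^3 - 360m^4 + 72mn^2 - 2664m^2n^2 + 4923mn + 1935m^2 + 1296n^3 - 1296mn^3 + 2592n^2 - 729n - 405m    [combine like terms]

-2466m^2n - 1728m^3n - 1170m^3 - 360m^4 + 72mn^2 - 2664m^2n^2 + 4923mn + 1935m^2 + 1296n^3 - 1296mn^3 + 2592n^2 - 729n - 405m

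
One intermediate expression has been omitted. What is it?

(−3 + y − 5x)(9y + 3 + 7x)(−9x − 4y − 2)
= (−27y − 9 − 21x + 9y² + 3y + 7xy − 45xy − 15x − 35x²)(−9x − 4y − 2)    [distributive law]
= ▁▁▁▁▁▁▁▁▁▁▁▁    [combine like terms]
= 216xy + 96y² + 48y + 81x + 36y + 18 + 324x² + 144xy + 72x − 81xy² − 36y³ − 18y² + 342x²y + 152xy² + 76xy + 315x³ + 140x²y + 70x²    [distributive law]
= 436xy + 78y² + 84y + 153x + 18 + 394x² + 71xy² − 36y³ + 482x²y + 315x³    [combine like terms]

After combine like terms, the bracketed line is:

(−24y − 9 − 36x + 9y² − 38xy − 35x²)(−9x − 4y − 2)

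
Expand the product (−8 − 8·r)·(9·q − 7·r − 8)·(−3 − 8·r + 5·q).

(−8 − 8·r)·(9·q − 7·r − 8)·(−3 − 8·r + 5·q)
= (−72·q + 56·r + 64 − 72·q·r + 56·r^2 + 64·r)·(−3 − 8·r + 5·q)    [distributive law]
= (−72·q + 120·r + 64 − 72·q·r + 56·r^2)·(−3 − 8·r + 5·q)    [combine like terms]
= 216·q + 576·q·r − 360·q^2 − 360·r − 960·r^2 + 600·q·r − 192 − 512·r + 320·q + 216·q·r + 576·q·r^2 − 360·q^2·r − 168·r^2 − 448·r^3 + 280·q·r^2    [distributive law]
= 536·q + 1392·q·r − 360·q^2 − 872·r − 1128·r^2 − 192 + 856·q·r^2 − 360·q^2·r − 448·r^3    [combine like terms]

536·q + 1392·q·r − 360·q^2 − 872·r − 1128·r^2 − 192 + 856·q·r^2 − 360·q^2·r − 448·r^3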